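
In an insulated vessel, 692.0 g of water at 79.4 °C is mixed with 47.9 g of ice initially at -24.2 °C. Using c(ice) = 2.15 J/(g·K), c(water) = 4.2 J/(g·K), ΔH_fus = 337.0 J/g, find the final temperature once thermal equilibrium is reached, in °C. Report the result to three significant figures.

Heat to bring ice to 0 °C and melt it: q₁ = 47.9×2.15×24.2 + 47.9×337.0 = 18635 J
Heat the water can supply cooling to 0 °C: 692.0×4.2×79.4 = 230768 J > q₁, so all ice melts.
Energy balance: 692.0×4.2×(79.4 − T) = 18635 + 47.9×4.2×(T − 0)
2906.4(79.4 − T) = 18635 + 201.18 T
230768 − 18635 = 3107.58 T
T = 212133 / 3107.58 = 68.26 °C

T_f = 68.3 °C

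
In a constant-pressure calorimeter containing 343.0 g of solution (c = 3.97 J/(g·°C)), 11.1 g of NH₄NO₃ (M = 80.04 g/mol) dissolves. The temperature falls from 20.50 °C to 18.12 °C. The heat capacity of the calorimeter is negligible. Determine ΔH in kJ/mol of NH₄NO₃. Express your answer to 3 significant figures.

|ΔT| = |18.12 − 20.50| = 2.38 °C
|q_surr| = (343.0 × 3.97) × 2.38 = 1361.71 × 2.38 = 3241 J
n(NH₄NO₃) = 11.1 / 80.04 = 0.1387 mol
Temperature fell, so q_rxn = +|q_surr| = 3.241 kJ
ΔH = q_rxn / n = 23.37 kJ/mol

ΔH = 23.4 kJ/mol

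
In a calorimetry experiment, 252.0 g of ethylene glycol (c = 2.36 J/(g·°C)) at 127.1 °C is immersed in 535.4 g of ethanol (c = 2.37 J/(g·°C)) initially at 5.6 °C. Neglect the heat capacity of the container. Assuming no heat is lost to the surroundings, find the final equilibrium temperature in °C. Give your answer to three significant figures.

T_f = 44.4 °C

Heat lost by ethylene glycol = heat gained by ethanol.
(252.0)(2.36)(127.1 − T) = (535.4)(2.37)(T − 5.6)
594.72 (127.1 − T) = 1268.898 (T − 5.6)
75589 − 594.72 T = 1268.898 T − 7105.8
82694.8 = 1863.618 T
T = 44.37 °C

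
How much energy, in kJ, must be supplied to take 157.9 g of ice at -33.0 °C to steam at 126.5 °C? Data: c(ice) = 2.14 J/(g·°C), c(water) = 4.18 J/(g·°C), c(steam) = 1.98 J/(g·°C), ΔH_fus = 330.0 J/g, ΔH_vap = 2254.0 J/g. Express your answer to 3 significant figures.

q = 493 kJ

q1 (heat ice -33.0→0.0 °C): 157.9 × 2.14 × 33.0 = 11151 J
q2 (melt at 0 °C): 157.9 × 330.0 = 52107 J
q3 (heat water 0.0→100.0 °C): 157.9 × 4.18 × 100.0 = 66002 J
q4 (vaporize at 100 °C): 157.9 × 2254.0 = 355907 J
q5 (heat steam 100.0→126.5 °C): 157.9 × 1.98 × 26.5 = 8285 J
Total: 11151 + 52107 + 66002 + 355907 + 8285 = 493452 J = 493 kJ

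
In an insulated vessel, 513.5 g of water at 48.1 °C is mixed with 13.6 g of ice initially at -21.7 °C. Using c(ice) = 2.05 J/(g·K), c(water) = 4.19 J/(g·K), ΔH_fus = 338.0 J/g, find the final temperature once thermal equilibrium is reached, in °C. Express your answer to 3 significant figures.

T_f = 44.5 °C

Heat to bring ice to 0 °C and melt it: q₁ = 13.6×2.05×21.7 + 13.6×338.0 = 5201.8 J
Heat the water can supply cooling to 0 °C: 513.5×4.19×48.1 = 103490 J > q₁, so all ice melts.
Energy balance: 513.5×4.19×(48.1 − T) = 5201.8 + 13.6×4.19×(T − 0)
2151.565(48.1 − T) = 5201.8 + 56.984 T
103490 − 5201.8 = 2208.549 T
T = 98288.2 / 2208.549 = 44.50 °C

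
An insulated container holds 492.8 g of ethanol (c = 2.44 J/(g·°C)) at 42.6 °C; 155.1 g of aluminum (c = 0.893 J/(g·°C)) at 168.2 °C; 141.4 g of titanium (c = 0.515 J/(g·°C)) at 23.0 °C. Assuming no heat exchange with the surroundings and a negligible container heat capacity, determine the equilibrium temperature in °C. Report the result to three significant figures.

Σ mᵢcᵢ(T − Tᵢ) = 0  ⇒  T = Σ mᵢcᵢTᵢ / Σ mᵢcᵢ
Σ mᵢcᵢ = 492.8×2.44 + 155.1×0.893 + 141.4×0.515 = 1413.7573
Σ mᵢcᵢTᵢ = 1202.432×42.6 + 138.5043×168.2 + 72.821×23.0 = 76195
T = 76195 / 1413.7573 = 53.90 °C

T_f = 53.9 °C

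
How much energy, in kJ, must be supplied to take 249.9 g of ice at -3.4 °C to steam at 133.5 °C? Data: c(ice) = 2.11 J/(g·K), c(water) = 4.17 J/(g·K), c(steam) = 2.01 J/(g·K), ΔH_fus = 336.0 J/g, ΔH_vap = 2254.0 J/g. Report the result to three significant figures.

q = 770 kJ

q1 (heat ice -3.4→0.0 °C): 249.9 × 2.11 × 3.4 = 1793 J
q2 (melt at 0 °C): 249.9 × 336.0 = 83966 J
q3 (heat water 0.0→100.0 °C): 249.9 × 4.17 × 100.0 = 104208 J
q4 (vaporize at 100 °C): 249.9 × 2254.0 = 563275 J
q5 (heat steam 100.0→133.5 °C): 249.9 × 2.01 × 33.5 = 16827 J
Total: 1793 + 83966 + 104208 + 563275 + 16827 = 770069 J = 770 kJ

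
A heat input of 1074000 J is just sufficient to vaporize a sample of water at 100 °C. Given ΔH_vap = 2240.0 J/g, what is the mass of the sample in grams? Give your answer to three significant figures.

m = q / ΔH_vap = 1074000 J / 2240.0 J/g = 479 g

m = 479 g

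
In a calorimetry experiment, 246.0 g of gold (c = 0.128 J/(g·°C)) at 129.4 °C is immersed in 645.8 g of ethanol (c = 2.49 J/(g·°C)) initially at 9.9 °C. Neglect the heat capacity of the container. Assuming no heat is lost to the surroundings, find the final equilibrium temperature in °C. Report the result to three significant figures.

Heat lost by gold = heat gained by ethanol.
(246.0)(0.128)(129.4 − T) = (645.8)(2.49)(T − 9.9)
31.488 (129.4 − T) = 1608.042 (T − 9.9)
4074.5 − 31.488 T = 1608.042 T − 15920
19994.5 = 1639.530 T
T = 12.20 °C

T_f = 12.2 °C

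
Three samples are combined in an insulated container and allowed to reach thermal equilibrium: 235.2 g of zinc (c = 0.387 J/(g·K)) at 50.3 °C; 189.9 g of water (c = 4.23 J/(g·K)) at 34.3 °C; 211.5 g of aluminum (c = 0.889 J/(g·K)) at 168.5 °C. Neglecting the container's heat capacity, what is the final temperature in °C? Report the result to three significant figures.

Σ mᵢcᵢ(T − Tᵢ) = 0  ⇒  T = Σ mᵢcᵢTᵢ / Σ mᵢcᵢ
Σ mᵢcᵢ = 235.2×0.387 + 189.9×4.23 + 211.5×0.889 = 1082.3229
Σ mᵢcᵢTᵢ = 91.0224×50.3 + 803.277×34.3 + 188.0235×168.5 = 63813
T = 63813 / 1082.3229 = 58.96 °C

T_f = 59.0 °C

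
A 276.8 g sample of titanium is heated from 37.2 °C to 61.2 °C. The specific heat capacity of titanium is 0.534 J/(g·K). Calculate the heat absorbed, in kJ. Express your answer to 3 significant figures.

q = 3.55 kJ

q = m c ΔT = 276.8 × 0.534 × (61.2 − 37.2)
q = 276.8 × 0.534 × 24.0 = 3547 J = 3.55 kJ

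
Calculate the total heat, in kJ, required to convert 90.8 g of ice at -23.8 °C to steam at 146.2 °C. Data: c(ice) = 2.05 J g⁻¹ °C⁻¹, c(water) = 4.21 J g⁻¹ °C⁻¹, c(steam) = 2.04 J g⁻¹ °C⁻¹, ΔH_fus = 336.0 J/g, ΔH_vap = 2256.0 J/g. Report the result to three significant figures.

q1 (heat ice -23.8→0.0 °C): 90.8 × 2.05 × 23.8 = 4430 J
q2 (melt at 0 °C): 90.8 × 336.0 = 30509 J
q3 (heat water 0.0→100.0 °C): 90.8 × 4.21 × 100.0 = 38227 J
q4 (vaporize at 100 °C): 90.8 × 2256.0 = 204845 J
q5 (heat steam 100.0→146.2 °C): 90.8 × 2.04 × 46.2 = 8558 J
Total: 4430 + 30509 + 38227 + 204845 + 8558 = 286569 J = 287 kJ

q = 287 kJ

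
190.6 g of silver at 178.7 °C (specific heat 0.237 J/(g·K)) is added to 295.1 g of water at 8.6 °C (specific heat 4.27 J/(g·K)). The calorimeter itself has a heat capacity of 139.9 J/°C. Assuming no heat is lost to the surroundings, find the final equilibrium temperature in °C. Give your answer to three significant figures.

Heat lost by silver = heat gained by water + calorimeter.
(190.6)(0.237)(178.7 − T) = [(295.1)(4.27) + 139.9](T − 8.6)
45.1722 (178.7 − T) = 1399.977 (T − 8.6)
8072.3 − 45.1722 T = 1399.977 T − 12040
20112.3 = 1445.1492 T
T = 13.92 °C

T_f = 13.9 °C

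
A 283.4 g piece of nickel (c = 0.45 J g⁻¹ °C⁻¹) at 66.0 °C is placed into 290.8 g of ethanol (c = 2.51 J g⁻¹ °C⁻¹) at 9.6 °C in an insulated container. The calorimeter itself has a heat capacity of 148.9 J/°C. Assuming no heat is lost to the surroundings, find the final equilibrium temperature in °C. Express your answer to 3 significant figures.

Heat lost by nickel = heat gained by ethanol + calorimeter.
(283.4)(0.45)(66.0 − T) = [(290.8)(2.51) + 148.9](T − 9.6)
127.53 (66.0 − T) = 878.808 (T − 9.6)
8417.0 − 127.53 T = 878.808 T − 8436.6
16853.6 = 1006.338 T
T = 16.747 °C

T_f = 16.7 °C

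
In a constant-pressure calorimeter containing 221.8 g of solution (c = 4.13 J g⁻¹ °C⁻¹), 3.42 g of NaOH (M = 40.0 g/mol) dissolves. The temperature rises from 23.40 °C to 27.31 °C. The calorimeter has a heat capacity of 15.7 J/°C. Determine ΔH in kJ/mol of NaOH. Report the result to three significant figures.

|ΔT| = |27.31 − 23.40| = 3.91 °C
|q_surr| = (221.8 × 4.13 + 15.7) × 3.91 = 931.734 × 3.91 = 3643 J
n(NaOH) = 3.42 / 40.0 = 0.08550 mol
Temperature rose, so q_rxn = −|q_surr| = -3.643 kJ
ΔH = q_rxn / n = -42.61 kJ/mol

ΔH = -42.6 kJ/mol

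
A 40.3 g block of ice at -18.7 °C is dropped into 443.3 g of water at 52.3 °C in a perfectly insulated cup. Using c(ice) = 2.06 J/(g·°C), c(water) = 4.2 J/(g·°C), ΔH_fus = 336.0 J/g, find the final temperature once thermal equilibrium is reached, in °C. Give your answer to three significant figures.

T_f = 40.5 °C

Heat to bring ice to 0 °C and melt it: q₁ = 40.3×2.06×18.7 + 40.3×336.0 = 15093 J
Heat the water can supply cooling to 0 °C: 443.3×4.2×52.3 = 97375.3 J > q₁, so all ice melts.
Energy balance: 443.3×4.2×(52.3 − T) = 15093 + 40.3×4.2×(T − 0)
1861.86(52.3 − T) = 15093 + 169.26 T
97375.3 − 15093 = 2031.12 T
T = 82282.3 / 2031.12 = 40.51 °C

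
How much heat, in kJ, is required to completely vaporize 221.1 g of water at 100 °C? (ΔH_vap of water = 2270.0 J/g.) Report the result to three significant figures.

q = 502 kJ

q = m × ΔH_vap = 221.1 × 2270.0 = 501900 J = 502 kJ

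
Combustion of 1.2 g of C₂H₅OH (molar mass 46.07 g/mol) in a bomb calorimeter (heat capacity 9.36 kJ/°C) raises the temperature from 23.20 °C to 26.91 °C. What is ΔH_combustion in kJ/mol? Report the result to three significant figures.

ΔH = -1330 kJ/mol

ΔT = 26.91 − 23.20 = 3.71 °C
q_cal = C_cal × ΔT = 9.36 × 3.71 = 34.7256 kJ
n = 1.2 / 46.07 = 0.02605 mol
q_rxn = −q_cal = -34.7256 kJ
ΔH = -34.7256 / 0.02605 = -1333 kJ/mol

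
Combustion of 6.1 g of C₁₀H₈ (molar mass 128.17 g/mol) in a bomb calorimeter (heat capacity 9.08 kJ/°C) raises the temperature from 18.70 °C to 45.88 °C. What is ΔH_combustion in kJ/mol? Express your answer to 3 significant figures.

ΔT = 45.88 − 18.70 = 27.18 °C
q_cal = C_cal × ΔT = 9.08 × 27.18 = 246.7944 kJ
n = 6.1 / 128.17 = 0.04759 mol
q_rxn = −q_cal = -246.7944 kJ
ΔH = -246.7944 / 0.04759 = -5186 kJ/mol

ΔH = -5190 kJ/mol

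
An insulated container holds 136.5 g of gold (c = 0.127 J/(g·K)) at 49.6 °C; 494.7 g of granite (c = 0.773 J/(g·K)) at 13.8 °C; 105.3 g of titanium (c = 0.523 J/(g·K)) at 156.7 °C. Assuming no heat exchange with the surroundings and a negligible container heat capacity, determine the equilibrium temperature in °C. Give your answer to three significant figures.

Σ mᵢcᵢ(T − Tᵢ) = 0  ⇒  T = Σ mᵢcᵢTᵢ / Σ mᵢcᵢ
Σ mᵢcᵢ = 136.5×0.127 + 494.7×0.773 + 105.3×0.523 = 454.8105
Σ mᵢcᵢTᵢ = 17.3355×49.6 + 382.4031×13.8 + 55.0719×156.7 = 14767
T = 14767 / 454.8105 = 32.47 °C

T_f = 32.5 °C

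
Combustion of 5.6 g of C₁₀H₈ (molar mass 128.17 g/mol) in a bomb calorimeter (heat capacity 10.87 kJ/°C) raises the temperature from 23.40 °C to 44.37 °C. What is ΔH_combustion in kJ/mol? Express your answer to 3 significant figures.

ΔT = 44.37 − 23.40 = 20.97 °C
q_cal = C_cal × ΔT = 10.87 × 20.97 = 227.9439 kJ
n = 5.6 / 128.17 = 0.04369 mol
q_rxn = −q_cal = -227.9439 kJ
ΔH = -227.9439 / 0.04369 = -5217 kJ/mol

ΔH = -5220 kJ/mol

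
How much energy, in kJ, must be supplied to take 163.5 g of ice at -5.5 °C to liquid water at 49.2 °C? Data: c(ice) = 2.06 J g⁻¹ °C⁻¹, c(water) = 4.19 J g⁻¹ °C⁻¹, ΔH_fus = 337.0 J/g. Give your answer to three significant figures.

q = 90.7 kJ

q1 (heat ice -5.5→0.0 °C): 163.5 × 2.06 × 5.5 = 1852 J
q2 (melt at 0 °C): 163.5 × 337.0 = 55100 J
q3 (heat water 0.0→49.2 °C): 163.5 × 4.19 × 49.2 = 33705 J
Total: 1852 + 55100 + 33705 = 90657 J = 90.7 kJ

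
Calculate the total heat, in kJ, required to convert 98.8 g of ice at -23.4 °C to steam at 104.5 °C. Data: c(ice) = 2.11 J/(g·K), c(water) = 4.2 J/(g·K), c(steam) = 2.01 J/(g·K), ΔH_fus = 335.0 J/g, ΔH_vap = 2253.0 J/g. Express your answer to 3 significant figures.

q = 303 kJ

q1 (heat ice -23.4→0.0 °C): 98.8 × 2.11 × 23.4 = 4878 J
q2 (melt at 0 °C): 98.8 × 335.0 = 33098 J
q3 (heat water 0.0→100.0 °C): 98.8 × 4.2 × 100.0 = 41496 J
q4 (vaporize at 100 °C): 98.8 × 2253.0 = 222596 J
q5 (heat steam 100.0→104.5 °C): 98.8 × 2.01 × 4.5 = 894 J
Total: 4878 + 33098 + 41496 + 222596 + 894 = 302962 J = 303 kJ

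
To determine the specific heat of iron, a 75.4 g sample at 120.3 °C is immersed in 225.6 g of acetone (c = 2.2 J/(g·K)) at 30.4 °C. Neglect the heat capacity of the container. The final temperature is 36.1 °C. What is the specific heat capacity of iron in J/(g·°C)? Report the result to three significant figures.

q_gained = (225.6 × 2.2) × (36.1 − 30.4) = 2829 J
q_lost = 75.4 × c × (120.3 − 36.1) = 6348.68 c
Set equal: c = 2829 / 6348.68 = 0.446 J/(g·°C)

c = 0.446 J/(g·°C)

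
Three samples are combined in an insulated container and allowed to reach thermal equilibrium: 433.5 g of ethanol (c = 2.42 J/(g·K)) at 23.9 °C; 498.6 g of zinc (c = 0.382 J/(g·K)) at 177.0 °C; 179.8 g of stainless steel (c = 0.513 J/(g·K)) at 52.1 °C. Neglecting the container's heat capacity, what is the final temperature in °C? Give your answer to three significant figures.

T_f = 47.7 °C

Σ mᵢcᵢ(T − Tᵢ) = 0  ⇒  T = Σ mᵢcᵢTᵢ / Σ mᵢcᵢ
Σ mᵢcᵢ = 433.5×2.42 + 498.6×0.382 + 179.8×0.513 = 1331.7726
Σ mᵢcᵢTᵢ = 1049.07×23.9 + 190.4652×177.0 + 92.2374×52.1 = 63591
T = 63591 / 1331.7726 = 47.749 °C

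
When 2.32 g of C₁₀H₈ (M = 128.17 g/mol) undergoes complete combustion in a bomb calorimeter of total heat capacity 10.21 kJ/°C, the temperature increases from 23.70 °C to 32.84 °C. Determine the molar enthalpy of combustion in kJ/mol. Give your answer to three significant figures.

ΔH = -5160 kJ/mol

ΔT = 32.84 − 23.70 = 9.14 °C
q_cal = C_cal × ΔT = 10.21 × 9.14 = 93.3194 kJ
n = 2.32 / 128.17 = 0.01810 mol
q_rxn = −q_cal = -93.3194 kJ
ΔH = -93.3194 / 0.01810 = -5156 kJ/mol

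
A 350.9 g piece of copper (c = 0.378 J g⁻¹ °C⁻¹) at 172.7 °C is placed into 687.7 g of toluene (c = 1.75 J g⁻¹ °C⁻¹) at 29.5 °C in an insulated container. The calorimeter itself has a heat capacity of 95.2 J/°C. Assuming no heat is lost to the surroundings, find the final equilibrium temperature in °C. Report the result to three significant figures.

T_f = 42.8 °C

Heat lost by copper = heat gained by toluene + calorimeter.
(350.9)(0.378)(172.7 − T) = [(687.7)(1.75) + 95.2](T − 29.5)
132.6402 (172.7 − T) = 1298.675 (T − 29.5)
22907 − 132.6402 T = 1298.675 T − 38311
61218 = 1431.3152 T
T = 42.77 °C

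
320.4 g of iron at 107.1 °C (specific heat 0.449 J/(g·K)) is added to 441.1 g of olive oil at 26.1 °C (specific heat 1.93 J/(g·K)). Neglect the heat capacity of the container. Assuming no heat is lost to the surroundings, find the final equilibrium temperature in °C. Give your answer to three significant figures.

T_f = 37.8 °C

Heat lost by iron = heat gained by olive oil.
(320.4)(0.449)(107.1 − T) = (441.1)(1.93)(T − 26.1)
143.8596 (107.1 − T) = 851.323 (T − 26.1)
15407 − 143.8596 T = 851.323 T − 22220
37627 = 995.1826 T
T = 37.81 °C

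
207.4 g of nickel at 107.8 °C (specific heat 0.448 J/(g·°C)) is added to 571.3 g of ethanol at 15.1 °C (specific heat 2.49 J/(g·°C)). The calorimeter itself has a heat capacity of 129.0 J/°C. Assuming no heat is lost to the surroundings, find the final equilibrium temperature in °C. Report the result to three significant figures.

T_f = 20.3 °C

Heat lost by nickel = heat gained by ethanol + calorimeter.
(207.4)(0.448)(107.8 − T) = [(571.3)(2.49) + 129.0](T − 15.1)
92.9152 (107.8 − T) = 1551.537 (T − 15.1)
10016 − 92.9152 T = 1551.537 T − 23428
33444 = 1644.4522 T
T = 20.34 °C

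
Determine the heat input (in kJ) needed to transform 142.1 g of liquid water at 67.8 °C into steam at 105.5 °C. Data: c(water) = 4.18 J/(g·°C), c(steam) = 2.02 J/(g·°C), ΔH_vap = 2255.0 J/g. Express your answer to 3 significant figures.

q1 (heat water 67.8→100.0 °C): 142.1 × 4.18 × 32.2 = 19126 J
q2 (vaporize at 100 °C): 142.1 × 2255.0 = 320436 J
q3 (heat steam 100.0→105.5 °C): 142.1 × 2.02 × 5.5 = 1579 J
Total: 19126 + 320436 + 1579 = 341141 J = 341 kJ

q = 341 kJ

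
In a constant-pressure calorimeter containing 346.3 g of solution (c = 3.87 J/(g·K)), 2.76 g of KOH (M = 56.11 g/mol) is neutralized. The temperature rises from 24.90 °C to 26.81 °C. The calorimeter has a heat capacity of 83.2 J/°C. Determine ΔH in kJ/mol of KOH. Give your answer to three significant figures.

ΔH = -55.3 kJ/mol

|ΔT| = |26.81 − 24.90| = 1.91 °C
|q_surr| = (346.3 × 3.87 + 83.2) × 1.91 = 1423.381 × 1.91 = 2719 J
n(KOH) = 2.76 / 56.11 = 0.04919 mol
Temperature rose, so q_rxn = −|q_surr| = -2.719 kJ
ΔH = q_rxn / n = -55.28 kJ/mol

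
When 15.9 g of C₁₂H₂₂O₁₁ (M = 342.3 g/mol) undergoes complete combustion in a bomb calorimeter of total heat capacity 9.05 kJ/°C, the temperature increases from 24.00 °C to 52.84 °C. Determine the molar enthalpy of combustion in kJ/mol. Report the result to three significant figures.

ΔH = -5620 kJ/mol

ΔT = 52.84 − 24.00 = 28.84 °C
q_cal = C_cal × ΔT = 9.05 × 28.84 = 261.002 kJ
n = 15.9 / 342.3 = 0.04645 mol
q_rxn = −q_cal = -261.002 kJ
ΔH = -261.002 / 0.04645 = -5619 kJ/mol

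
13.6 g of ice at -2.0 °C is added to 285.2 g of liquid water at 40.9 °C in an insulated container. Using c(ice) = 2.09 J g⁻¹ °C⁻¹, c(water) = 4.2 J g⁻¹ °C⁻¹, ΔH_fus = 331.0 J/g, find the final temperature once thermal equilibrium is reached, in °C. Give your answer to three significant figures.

T_f = 35.4 °C

Heat to bring ice to 0 °C and melt it: q₁ = 13.6×2.09×2.0 + 13.6×331.0 = 4558.4 J
Heat the water can supply cooling to 0 °C: 285.2×4.2×40.9 = 48991.7 J > q₁, so all ice melts.
Energy balance: 285.2×4.2×(40.9 − T) = 4558.4 + 13.6×4.2×(T − 0)
1197.84(40.9 − T) = 4558.4 + 57.12 T
48991.7 − 4558.4 = 1254.96 T
T = 44433.3 / 1254.96 = 35.41 °C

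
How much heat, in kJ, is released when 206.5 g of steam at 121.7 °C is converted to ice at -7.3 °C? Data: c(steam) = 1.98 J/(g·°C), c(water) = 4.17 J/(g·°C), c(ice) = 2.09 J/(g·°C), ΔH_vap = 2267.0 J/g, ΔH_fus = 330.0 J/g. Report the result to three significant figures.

q = 634 kJ

q1 (cool steam 121.7→100 °C): 206.5 × 1.98 × 21.7 = 8872 J
q2 (condense at 100 °C): 206.5 × 2267.0 = 468136 J
q3 (cool water 100→0 °C): 206.5 × 4.17 × 100.0 = 86111 J
q4 (freeze at 0 °C): 206.5 × 330.0 = 68145 J
q5 (cool ice 0→-7.3 °C): 206.5 × 2.09 × 7.3 = 3151 J
Total: 8872 + 468136 + 86111 + 68145 + 3151 = 634415 J = 634 kJ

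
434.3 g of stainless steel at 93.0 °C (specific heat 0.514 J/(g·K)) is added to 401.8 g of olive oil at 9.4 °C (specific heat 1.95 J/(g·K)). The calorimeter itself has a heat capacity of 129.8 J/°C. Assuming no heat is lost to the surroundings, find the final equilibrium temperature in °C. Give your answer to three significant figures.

Heat lost by stainless steel = heat gained by olive oil + calorimeter.
(434.3)(0.514)(93.0 − T) = [(401.8)(1.95) + 129.8](T − 9.4)
223.2302 (93.0 − T) = 913.31 (T − 9.4)
20760 − 223.2302 T = 913.31 T − 8585.1
29345.1 = 1136.5402 T
T = 25.82 °C

T_f = 25.8 °C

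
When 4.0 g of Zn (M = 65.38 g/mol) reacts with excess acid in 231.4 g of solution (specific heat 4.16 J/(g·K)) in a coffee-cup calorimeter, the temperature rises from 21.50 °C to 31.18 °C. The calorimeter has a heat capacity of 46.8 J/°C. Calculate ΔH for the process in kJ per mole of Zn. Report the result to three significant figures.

ΔH = -160 kJ/mol

|ΔT| = |31.18 − 21.50| = 9.68 °C
|q_surr| = (231.4 × 4.16 + 46.8) × 9.68 = 1009.424 × 9.68 = 9771 J
n(Zn) = 4.0 / 65.38 = 0.06118 mol
Temperature rose, so q_rxn = −|q_surr| = -9.771 kJ
ΔH = q_rxn / n = -159.7 kJ/mol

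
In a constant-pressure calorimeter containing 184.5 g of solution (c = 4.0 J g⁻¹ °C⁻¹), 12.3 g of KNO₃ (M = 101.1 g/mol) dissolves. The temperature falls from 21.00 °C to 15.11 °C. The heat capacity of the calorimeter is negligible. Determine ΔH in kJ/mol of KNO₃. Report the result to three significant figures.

ΔH = 35.7 kJ/mol

|ΔT| = |15.11 − 21.00| = 5.89 °C
|q_surr| = (184.5 × 4.0) × 5.89 = 738 × 5.89 = 4347 J
n(KNO₃) = 12.3 / 101.1 = 0.1217 mol
Temperature fell, so q_rxn = +|q_surr| = 4.347 kJ
ΔH = q_rxn / n = 35.72 kJ/mol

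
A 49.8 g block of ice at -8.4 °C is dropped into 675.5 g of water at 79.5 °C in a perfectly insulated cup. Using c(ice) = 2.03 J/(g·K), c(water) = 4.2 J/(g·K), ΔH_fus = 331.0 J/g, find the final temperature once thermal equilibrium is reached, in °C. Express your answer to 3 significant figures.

Heat to bring ice to 0 °C and melt it: q₁ = 49.8×2.03×8.4 + 49.8×331.0 = 17333 J
Heat the water can supply cooling to 0 °C: 675.5×4.2×79.5 = 225549 J > q₁, so all ice melts.
Energy balance: 675.5×4.2×(79.5 − T) = 17333 + 49.8×4.2×(T − 0)
2837.1(79.5 − T) = 17333 + 209.16 T
225549 − 17333 = 3046.26 T
T = 208216 / 3046.26 = 68.35 °C

T_f = 68.4 °C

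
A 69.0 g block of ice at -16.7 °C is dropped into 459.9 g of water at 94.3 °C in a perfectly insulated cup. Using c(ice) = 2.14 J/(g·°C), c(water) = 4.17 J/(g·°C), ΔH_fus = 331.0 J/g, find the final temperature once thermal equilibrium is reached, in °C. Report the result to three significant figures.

Heat to bring ice to 0 °C and melt it: q₁ = 69.0×2.14×16.7 + 69.0×331.0 = 25305 J
Heat the water can supply cooling to 0 °C: 459.9×4.17×94.3 = 180847 J > q₁, so all ice melts.
Energy balance: 459.9×4.17×(94.3 − T) = 25305 + 69.0×4.17×(T − 0)
1917.783(94.3 − T) = 25305 + 287.73 T
180847 − 25305 = 2205.513 T
T = 155542 / 2205.513 = 70.52 °C

T_f = 70.5 °C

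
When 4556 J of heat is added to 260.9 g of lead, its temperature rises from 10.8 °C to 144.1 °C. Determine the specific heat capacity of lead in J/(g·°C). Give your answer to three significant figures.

c = 0.131 J/(g·°C)

c = q / (m ΔT) = 4556 / (260.9 × 133.3)
c = 4556 / 34777.97 = 0.131 J/(g·°C)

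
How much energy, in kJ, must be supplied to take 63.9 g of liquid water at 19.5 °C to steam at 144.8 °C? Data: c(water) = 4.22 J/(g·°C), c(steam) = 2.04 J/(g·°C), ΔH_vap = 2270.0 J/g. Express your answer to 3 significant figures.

q1 (heat water 19.5→100.0 °C): 63.9 × 4.22 × 80.5 = 21707 J
q2 (vaporize at 100 °C): 63.9 × 2270.0 = 145053 J
q3 (heat steam 100.0→144.8 °C): 63.9 × 2.04 × 44.8 = 5840 J
Total: 21707 + 145053 + 5840 = 172600 J = 173 kJ

q = 173 kJ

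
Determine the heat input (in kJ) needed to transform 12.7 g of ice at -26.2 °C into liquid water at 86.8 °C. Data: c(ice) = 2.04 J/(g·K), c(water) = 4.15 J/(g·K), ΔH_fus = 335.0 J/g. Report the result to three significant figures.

q = 9.51 kJ

q1 (heat ice -26.2→0.0 °C): 12.7 × 2.04 × 26.2 = 679 J
q2 (melt at 0 °C): 12.7 × 335.0 = 4255 J
q3 (heat water 0.0→86.8 °C): 12.7 × 4.15 × 86.8 = 4575 J
Total: 679 + 4255 + 4575 = 9509 J = 9.51 kJ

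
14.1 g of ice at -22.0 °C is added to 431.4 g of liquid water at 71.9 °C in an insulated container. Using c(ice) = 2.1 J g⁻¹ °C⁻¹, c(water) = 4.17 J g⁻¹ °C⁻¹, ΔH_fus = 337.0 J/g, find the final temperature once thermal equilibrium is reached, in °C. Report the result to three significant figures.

T_f = 66.7 °C

Heat to bring ice to 0 °C and melt it: q₁ = 14.1×2.1×22.0 + 14.1×337.0 = 5403.1 J
Heat the water can supply cooling to 0 °C: 431.4×4.17×71.9 = 129344 J > q₁, so all ice melts.
Energy balance: 431.4×4.17×(71.9 − T) = 5403.1 + 14.1×4.17×(T − 0)
1798.938(71.9 − T) = 5403.1 + 58.797 T
129344 − 5403.1 = 1857.735 T
T = 123940.9 / 1857.735 = 66.72 °C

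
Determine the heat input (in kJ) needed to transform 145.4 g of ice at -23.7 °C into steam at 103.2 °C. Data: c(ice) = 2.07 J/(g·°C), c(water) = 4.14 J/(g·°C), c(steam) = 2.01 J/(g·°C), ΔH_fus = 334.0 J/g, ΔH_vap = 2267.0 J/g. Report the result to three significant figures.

q1 (heat ice -23.7→0.0 °C): 145.4 × 2.07 × 23.7 = 7133 J
q2 (melt at 0 °C): 145.4 × 334.0 = 48564 J
q3 (heat water 0.0→100.0 °C): 145.4 × 4.14 × 100.0 = 60196 J
q4 (vaporize at 100 °C): 145.4 × 2267.0 = 329622 J
q5 (heat steam 100.0→103.2 °C): 145.4 × 2.01 × 3.2 = 935 J
Total: 7133 + 48564 + 60196 + 329622 + 935 = 446450 J = 446 kJ

q = 446 kJ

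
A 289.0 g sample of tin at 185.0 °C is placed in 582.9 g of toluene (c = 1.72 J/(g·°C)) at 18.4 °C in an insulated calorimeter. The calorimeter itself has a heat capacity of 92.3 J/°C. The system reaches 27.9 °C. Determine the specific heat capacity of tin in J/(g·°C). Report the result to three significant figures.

c = 0.229 J/(g·°C)

q_gained = (582.9 × 1.72 + 92.3) × (27.9 − 18.4) = 10400 J
q_lost = 289.0 × c × (185.0 − 27.9) = 45401.9 c
Set equal: c = 10400 / 45401.9 = 0.229 J/(g·°C)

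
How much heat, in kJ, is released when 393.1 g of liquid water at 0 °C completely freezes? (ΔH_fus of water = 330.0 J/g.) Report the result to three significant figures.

q = m × ΔH_fus = 393.1 × 330.0 = 129700 J = 130 kJ

q = 130 kJ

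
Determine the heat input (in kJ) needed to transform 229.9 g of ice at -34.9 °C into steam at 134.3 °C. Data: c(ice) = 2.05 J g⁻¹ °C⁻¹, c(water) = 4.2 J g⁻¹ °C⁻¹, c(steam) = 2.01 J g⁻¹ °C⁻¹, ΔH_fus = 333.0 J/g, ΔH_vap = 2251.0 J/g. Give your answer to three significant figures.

q = 723 kJ

q1 (heat ice -34.9→0.0 °C): 229.9 × 2.05 × 34.9 = 16448 J
q2 (melt at 0 °C): 229.9 × 333.0 = 76557 J
q3 (heat water 0.0→100.0 °C): 229.9 × 4.2 × 100.0 = 96558 J
q4 (vaporize at 100 °C): 229.9 × 2251.0 = 517505 J
q5 (heat steam 100.0→134.3 °C): 229.9 × 2.01 × 34.3 = 15850 J
Total: 16448 + 76557 + 96558 + 517505 + 15850 = 722918 J = 723 kJ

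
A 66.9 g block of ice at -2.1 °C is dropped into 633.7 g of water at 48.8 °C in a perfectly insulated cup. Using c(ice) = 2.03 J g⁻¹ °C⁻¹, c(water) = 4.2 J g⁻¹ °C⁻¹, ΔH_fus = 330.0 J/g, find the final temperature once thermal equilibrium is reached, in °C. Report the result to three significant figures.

Heat to bring ice to 0 °C and melt it: q₁ = 66.9×2.03×2.1 + 66.9×330.0 = 22362 J
Heat the water can supply cooling to 0 °C: 633.7×4.2×48.8 = 129883 J > q₁, so all ice melts.
Energy balance: 633.7×4.2×(48.8 − T) = 22362 + 66.9×4.2×(T − 0)
2661.54(48.8 − T) = 22362 + 280.98 T
129883 − 22362 = 2942.52 T
T = 107521 / 2942.52 = 36.54 °C

T_f = 36.5 °C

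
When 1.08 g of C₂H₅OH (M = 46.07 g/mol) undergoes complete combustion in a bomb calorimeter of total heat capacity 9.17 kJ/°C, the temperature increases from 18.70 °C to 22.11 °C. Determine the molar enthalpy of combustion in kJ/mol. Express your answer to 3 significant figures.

ΔT = 22.11 − 18.70 = 3.41 °C
q_cal = C_cal × ΔT = 9.17 × 3.41 = 31.2697 kJ
n = 1.08 / 46.07 = 0.02344 mol
q_rxn = −q_cal = -31.2697 kJ
ΔH = -31.2697 / 0.02344 = -1334 kJ/mol

ΔH = -1330 kJ/mol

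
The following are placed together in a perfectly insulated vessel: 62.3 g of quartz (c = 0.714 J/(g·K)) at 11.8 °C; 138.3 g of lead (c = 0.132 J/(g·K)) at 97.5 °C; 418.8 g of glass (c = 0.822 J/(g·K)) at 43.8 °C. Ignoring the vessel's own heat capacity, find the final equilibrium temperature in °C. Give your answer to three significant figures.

T_f = 42.7 °C

Σ mᵢcᵢ(T − Tᵢ) = 0  ⇒  T = Σ mᵢcᵢTᵢ / Σ mᵢcᵢ
Σ mᵢcᵢ = 62.3×0.714 + 138.3×0.132 + 418.8×0.822 = 406.9914
Σ mᵢcᵢTᵢ = 44.4822×11.8 + 18.2556×97.5 + 344.2536×43.8 = 17383
T = 17383 / 406.9914 = 42.71 °C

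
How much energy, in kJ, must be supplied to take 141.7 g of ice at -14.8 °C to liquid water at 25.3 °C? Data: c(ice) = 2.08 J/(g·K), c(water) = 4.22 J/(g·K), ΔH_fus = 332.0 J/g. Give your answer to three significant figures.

q1 (heat ice -14.8→0.0 °C): 141.7 × 2.08 × 14.8 = 4362 J
q2 (melt at 0 °C): 141.7 × 332.0 = 47044 J
q3 (heat water 0.0→25.3 °C): 141.7 × 4.22 × 25.3 = 15129 J
Total: 4362 + 47044 + 15129 = 66535 J = 66.5 kJ

q = 66.5 kJ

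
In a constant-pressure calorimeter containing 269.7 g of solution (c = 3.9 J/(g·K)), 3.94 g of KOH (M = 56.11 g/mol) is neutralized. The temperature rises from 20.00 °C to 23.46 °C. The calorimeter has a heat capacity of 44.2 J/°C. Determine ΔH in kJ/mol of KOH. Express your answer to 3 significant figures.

|ΔT| = |23.46 − 20.00| = 3.46 °C
|q_surr| = (269.7 × 3.9 + 44.2) × 3.46 = 1096.03 × 3.46 = 3792 J
n(KOH) = 3.94 / 56.11 = 0.07022 mol
Temperature rose, so q_rxn = −|q_surr| = -3.792 kJ
ΔH = q_rxn / n = -54.00 kJ/mol

ΔH = -54.0 kJ/mol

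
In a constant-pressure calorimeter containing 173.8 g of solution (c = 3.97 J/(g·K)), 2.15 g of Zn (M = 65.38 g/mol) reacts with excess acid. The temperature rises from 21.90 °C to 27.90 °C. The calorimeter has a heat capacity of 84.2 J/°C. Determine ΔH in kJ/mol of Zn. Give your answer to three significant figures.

ΔH = -141 kJ/mol

|ΔT| = |27.90 − 21.90| = 6.00 °C
|q_surr| = (173.8 × 3.97 + 84.2) × 6.00 = 774.186 × 6.00 = 4645 J
n(Zn) = 2.15 / 65.38 = 0.03288 mol
Temperature rose, so q_rxn = −|q_surr| = -4.645 kJ
ΔH = q_rxn / n = -141.3 kJ/mol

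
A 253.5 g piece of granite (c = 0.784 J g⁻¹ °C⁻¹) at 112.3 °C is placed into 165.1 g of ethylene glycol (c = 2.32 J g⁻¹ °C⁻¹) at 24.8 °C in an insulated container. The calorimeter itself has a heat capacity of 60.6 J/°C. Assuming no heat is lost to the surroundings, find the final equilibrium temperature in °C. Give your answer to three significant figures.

T_f = 51.9 °C

Heat lost by granite = heat gained by ethylene glycol + calorimeter.
(253.5)(0.784)(112.3 − T) = [(165.1)(2.32) + 60.6](T − 24.8)
198.744 (112.3 − T) = 443.632 (T − 24.8)
22319 − 198.744 T = 443.632 T − 11002
33321 = 642.376 T
T = 51.87 °C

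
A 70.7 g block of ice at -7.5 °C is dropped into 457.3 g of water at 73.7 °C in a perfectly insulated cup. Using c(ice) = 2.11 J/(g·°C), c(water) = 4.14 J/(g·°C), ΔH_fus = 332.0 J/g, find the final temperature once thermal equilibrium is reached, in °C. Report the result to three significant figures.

Heat to bring ice to 0 °C and melt it: q₁ = 70.7×2.11×7.5 + 70.7×332.0 = 24591 J
Heat the water can supply cooling to 0 °C: 457.3×4.14×73.7 = 139530 J > q₁, so all ice melts.
Energy balance: 457.3×4.14×(73.7 − T) = 24591 + 70.7×4.14×(T − 0)
1893.222(73.7 − T) = 24591 + 292.698 T
139530 − 24591 = 2185.920 T
T = 114939 / 2185.920 = 52.58 °C

T_f = 52.6 °C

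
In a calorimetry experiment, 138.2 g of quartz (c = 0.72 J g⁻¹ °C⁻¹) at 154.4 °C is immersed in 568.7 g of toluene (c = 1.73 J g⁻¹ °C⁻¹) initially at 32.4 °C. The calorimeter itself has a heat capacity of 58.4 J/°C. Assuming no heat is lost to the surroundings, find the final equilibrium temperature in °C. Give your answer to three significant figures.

T_f = 43.0 °C

Heat lost by quartz = heat gained by toluene + calorimeter.
(138.2)(0.72)(154.4 − T) = [(568.7)(1.73) + 58.4](T − 32.4)
99.504 (154.4 − T) = 1042.251 (T − 32.4)
15363 − 99.504 T = 1042.251 T − 33769
49132 = 1141.755 T
T = 43.03 °C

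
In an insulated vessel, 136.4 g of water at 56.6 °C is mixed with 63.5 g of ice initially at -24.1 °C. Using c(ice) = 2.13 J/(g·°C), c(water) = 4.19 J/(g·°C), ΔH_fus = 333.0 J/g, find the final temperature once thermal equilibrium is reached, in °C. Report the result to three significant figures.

T_f = 9.48 °C

Heat to bring ice to 0 °C and melt it: q₁ = 63.5×2.13×24.1 + 63.5×333.0 = 24405 J
Heat the water can supply cooling to 0 °C: 136.4×4.19×56.6 = 32347.8 J > q₁, so all ice melts.
Energy balance: 136.4×4.19×(56.6 − T) = 24405 + 63.5×4.19×(T − 0)
571.516(56.6 − T) = 24405 + 266.065 T
32347.8 − 24405 = 837.581 T
T = 7942.8 / 837.581 = 9.483 °C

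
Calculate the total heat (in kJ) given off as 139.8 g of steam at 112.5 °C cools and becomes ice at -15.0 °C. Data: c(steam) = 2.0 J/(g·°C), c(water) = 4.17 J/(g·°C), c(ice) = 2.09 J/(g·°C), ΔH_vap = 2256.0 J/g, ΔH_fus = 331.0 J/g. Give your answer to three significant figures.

q1 (cool steam 112.5→100 °C): 139.8 × 2.0 × 12.5 = 3495 J
q2 (condense at 100 °C): 139.8 × 2256.0 = 315389 J
q3 (cool water 100→0 °C): 139.8 × 4.17 × 100.0 = 58297 J
q4 (freeze at 0 °C): 139.8 × 331.0 = 46274 J
q5 (cool ice 0→-15.0 °C): 139.8 × 2.09 × 15.0 = 4383 J
Total: 3495 + 315389 + 58297 + 46274 + 4383 = 427838 J = 428 kJ

q = 428 kJ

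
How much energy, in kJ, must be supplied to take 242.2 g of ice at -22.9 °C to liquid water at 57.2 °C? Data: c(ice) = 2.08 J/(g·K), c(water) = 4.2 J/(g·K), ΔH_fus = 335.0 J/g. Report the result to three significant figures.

q = 151 kJ

q1 (heat ice -22.9→0.0 °C): 242.2 × 2.08 × 22.9 = 11536 J
q2 (melt at 0 °C): 242.2 × 335.0 = 81137 J
q3 (heat water 0.0→57.2 °C): 242.2 × 4.2 × 57.2 = 58186 J
Total: 11536 + 81137 + 58186 = 150859 J = 151 kJ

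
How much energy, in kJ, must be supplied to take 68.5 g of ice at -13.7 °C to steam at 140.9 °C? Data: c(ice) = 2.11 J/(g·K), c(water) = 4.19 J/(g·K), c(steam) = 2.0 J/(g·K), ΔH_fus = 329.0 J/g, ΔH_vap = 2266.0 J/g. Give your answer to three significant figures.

q1 (heat ice -13.7→0.0 °C): 68.5 × 2.11 × 13.7 = 1980 J
q2 (melt at 0 °C): 68.5 × 329.0 = 22537 J
q3 (heat water 0.0→100.0 °C): 68.5 × 4.19 × 100.0 = 28702 J
q4 (vaporize at 100 °C): 68.5 × 2266.0 = 155221 J
q5 (heat steam 100.0→140.9 °C): 68.5 × 2.0 × 40.9 = 5603 J
Total: 1980 + 22537 + 28702 + 155221 + 5603 = 214043 J = 214 kJ

q = 214 kJ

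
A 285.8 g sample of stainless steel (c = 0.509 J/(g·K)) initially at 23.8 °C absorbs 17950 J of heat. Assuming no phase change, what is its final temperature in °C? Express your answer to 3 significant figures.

T_f = 147 °C

ΔT = q / (m c) = 17950 / (285.8 × 0.509) = 123.4 °C
T_f = 23.8 + 123.4 = 147.2 °C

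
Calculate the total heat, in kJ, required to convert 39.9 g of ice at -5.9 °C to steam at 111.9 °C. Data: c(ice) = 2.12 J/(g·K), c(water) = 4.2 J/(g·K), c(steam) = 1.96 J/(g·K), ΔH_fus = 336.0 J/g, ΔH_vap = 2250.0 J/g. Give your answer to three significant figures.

q1 (heat ice -5.9→0.0 °C): 39.9 × 2.12 × 5.9 = 499 J
q2 (melt at 0 °C): 39.9 × 336.0 = 13406 J
q3 (heat water 0.0→100.0 °C): 39.9 × 4.2 × 100.0 = 16758 J
q4 (vaporize at 100 °C): 39.9 × 2250.0 = 89775 J
q5 (heat steam 100.0→111.9 °C): 39.9 × 1.96 × 11.9 = 931 J
Total: 499 + 13406 + 16758 + 89775 + 931 = 121369 J = 121 kJ

q = 121 kJ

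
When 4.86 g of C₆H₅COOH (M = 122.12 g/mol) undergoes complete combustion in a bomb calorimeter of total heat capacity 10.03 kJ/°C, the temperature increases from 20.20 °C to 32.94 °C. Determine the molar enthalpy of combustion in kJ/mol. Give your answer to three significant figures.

ΔT = 32.94 − 20.20 = 12.74 °C
q_cal = C_cal × ΔT = 10.03 × 12.74 = 127.7822 kJ
n = 4.86 / 122.12 = 0.03980 mol
q_rxn = −q_cal = -127.7822 kJ
ΔH = -127.7822 / 0.03980 = -3211 kJ/mol

ΔH = -3210 kJ/mol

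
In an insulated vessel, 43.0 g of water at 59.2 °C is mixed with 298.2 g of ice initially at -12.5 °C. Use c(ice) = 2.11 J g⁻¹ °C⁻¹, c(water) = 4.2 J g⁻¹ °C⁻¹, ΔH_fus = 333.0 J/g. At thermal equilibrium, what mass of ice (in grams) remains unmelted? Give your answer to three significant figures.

m_ice remaining = 290 g

Heat to warm all ice to 0 °C: 298.2×2.11×12.5 = 7865.0 J
Heat released by water cooling to 0 °C: 43.0×4.2×59.2 = 10692 J
10692 J < 7865.0 + 298.2×333.0 = 107165.6 J, so not all ice melts; final T = 0 °C.
Heat left for melting: 10692 − 7865.0 = 2827.0 J
Mass melted = 2827.0 / 333.0 = 8.489 g
Ice remaining = 298.2 − 8.489 = 289.711 g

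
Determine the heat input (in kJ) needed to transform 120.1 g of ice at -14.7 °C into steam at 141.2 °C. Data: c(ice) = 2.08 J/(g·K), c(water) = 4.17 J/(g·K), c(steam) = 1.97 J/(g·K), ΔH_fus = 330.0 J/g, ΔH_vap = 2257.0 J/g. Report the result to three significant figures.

q = 374 kJ

q1 (heat ice -14.7→0.0 °C): 120.1 × 2.08 × 14.7 = 3672 J
q2 (melt at 0 °C): 120.1 × 330.0 = 39633 J
q3 (heat water 0.0→100.0 °C): 120.1 × 4.17 × 100.0 = 50082 J
q4 (vaporize at 100 °C): 120.1 × 2257.0 = 271066 J
q5 (heat steam 100.0→141.2 °C): 120.1 × 1.97 × 41.2 = 9748 J
Total: 3672 + 39633 + 50082 + 271066 + 9748 = 374201 J = 374 kJ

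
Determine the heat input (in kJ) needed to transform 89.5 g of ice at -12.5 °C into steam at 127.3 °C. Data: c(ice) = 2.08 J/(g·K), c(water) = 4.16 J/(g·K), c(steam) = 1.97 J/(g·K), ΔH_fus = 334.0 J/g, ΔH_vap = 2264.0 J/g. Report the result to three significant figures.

q1 (heat ice -12.5→0.0 °C): 89.5 × 2.08 × 12.5 = 2327 J
q2 (melt at 0 °C): 89.5 × 334.0 = 29893 J
q3 (heat water 0.0→100.0 °C): 89.5 × 4.16 × 100.0 = 37232 J
q4 (vaporize at 100 °C): 89.5 × 2264.0 = 202628 J
q5 (heat steam 100.0→127.3 °C): 89.5 × 1.97 × 27.3 = 4813 J
Total: 2327 + 29893 + 37232 + 202628 + 4813 = 276893 J = 277 kJ

q = 277 kJ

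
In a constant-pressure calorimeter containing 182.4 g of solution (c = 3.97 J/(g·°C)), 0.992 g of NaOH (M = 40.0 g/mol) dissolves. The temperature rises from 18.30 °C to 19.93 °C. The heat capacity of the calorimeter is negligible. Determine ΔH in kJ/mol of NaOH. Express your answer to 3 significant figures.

|ΔT| = |19.93 − 18.30| = 1.63 °C
|q_surr| = (182.4 × 3.97) × 1.63 = 724.128 × 1.63 = 1180 J
n(NaOH) = 0.992 / 40.0 = 0.02480 mol
Temperature rose, so q_rxn = −|q_surr| = -1.180 kJ
ΔH = q_rxn / n = -47.58 kJ/mol

ΔH = -47.6 kJ/mol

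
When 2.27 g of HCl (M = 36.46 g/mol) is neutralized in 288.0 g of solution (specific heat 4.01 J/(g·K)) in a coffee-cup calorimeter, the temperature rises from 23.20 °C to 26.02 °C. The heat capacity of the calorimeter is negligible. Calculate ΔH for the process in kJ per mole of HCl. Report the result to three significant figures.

ΔH = -52.3 kJ/mol

|ΔT| = |26.02 − 23.20| = 2.82 °C
|q_surr| = (288.0 × 4.01) × 2.82 = 1154.88 × 2.82 = 3257 J
n(HCl) = 2.27 / 36.46 = 0.06226 mol
Temperature rose, so q_rxn = −|q_surr| = -3.257 kJ
ΔH = q_rxn / n = -52.31 kJ/mol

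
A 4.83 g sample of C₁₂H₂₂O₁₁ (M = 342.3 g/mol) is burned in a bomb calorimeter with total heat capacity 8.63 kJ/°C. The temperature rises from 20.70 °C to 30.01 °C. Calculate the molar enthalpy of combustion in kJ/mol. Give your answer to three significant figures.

ΔH = -5690 kJ/mol

ΔT = 30.01 − 20.70 = 9.31 °C
q_cal = C_cal × ΔT = 8.63 × 9.31 = 80.3453 kJ
n = 4.83 / 342.3 = 0.01411 mol
q_rxn = −q_cal = -80.3453 kJ
ΔH = -80.3453 / 0.01411 = -5694 kJ/mol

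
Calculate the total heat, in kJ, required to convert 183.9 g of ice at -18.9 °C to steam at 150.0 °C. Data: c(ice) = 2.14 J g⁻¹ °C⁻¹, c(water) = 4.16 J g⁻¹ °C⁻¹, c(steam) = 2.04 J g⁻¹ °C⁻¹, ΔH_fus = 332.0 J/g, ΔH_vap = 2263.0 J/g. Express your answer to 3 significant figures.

q = 580 kJ

q1 (heat ice -18.9→0.0 °C): 183.9 × 2.14 × 18.9 = 7438 J
q2 (melt at 0 °C): 183.9 × 332.0 = 61055 J
q3 (heat water 0.0→100.0 °C): 183.9 × 4.16 × 100.0 = 76502 J
q4 (vaporize at 100 °C): 183.9 × 2263.0 = 416166 J
q5 (heat steam 100.0→150.0 °C): 183.9 × 2.04 × 50.0 = 18758 J
Total: 7438 + 61055 + 76502 + 416166 + 18758 = 579919 J = 580 kJ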